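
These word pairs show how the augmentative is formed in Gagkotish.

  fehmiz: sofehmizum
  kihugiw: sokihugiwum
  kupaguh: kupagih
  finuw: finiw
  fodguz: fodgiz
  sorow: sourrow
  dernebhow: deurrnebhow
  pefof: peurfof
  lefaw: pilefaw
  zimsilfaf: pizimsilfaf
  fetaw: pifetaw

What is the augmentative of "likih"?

kihugiw and finuw both end in -w yet inflect differently (sokihugiwum, finiw), so the final letter is not what conditions the rule; the last vowel is.
"likih" has last vowel 'i'. The stems whose last vowel is 'i' (fehmiz → sofehmizum, kihugiw → sokihugiwum) add so- … -um around the stem.
The other patterns: stems whose last vowel is 'u' change the last vowel to 'i'; stems whose last vowel is 'o' insert -ur- after the first vowel; stems whose last vowel is 'a' add the prefix pi-.
So likih → solikihum.

solikihum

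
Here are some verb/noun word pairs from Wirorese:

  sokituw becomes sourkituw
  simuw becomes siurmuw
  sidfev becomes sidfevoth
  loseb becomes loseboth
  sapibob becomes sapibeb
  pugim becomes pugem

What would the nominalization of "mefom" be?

loseb and sapibob both end in -b yet inflect differently (loseboth, sapibeb), so the final letter is not what conditions the rule; the last vowel is.
"mefom" has last vowel 'o'. The one such stem in the data (sapibob → sapibeb) changes the last vowel to 'e' (as does pugim), so the same rule applies.
So mefom → mefem.

mefem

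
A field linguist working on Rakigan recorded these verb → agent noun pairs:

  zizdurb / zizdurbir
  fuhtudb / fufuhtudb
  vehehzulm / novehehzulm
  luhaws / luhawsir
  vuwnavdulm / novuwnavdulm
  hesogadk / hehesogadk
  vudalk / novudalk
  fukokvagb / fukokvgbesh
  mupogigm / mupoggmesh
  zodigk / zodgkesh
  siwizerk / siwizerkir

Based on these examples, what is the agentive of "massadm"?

mamassadm

"massadm" has second-to-last letter 'd'. The stems whose second-to-last letter is 'd' (hesogadk → hehesogadk, fuhtudb → fufuhtudb) repeat the first consonant+vowel as a prefix.
The other patterns: stems whose second-to-last letter is 'l' add the prefix no-; stems whose second-to-last letter is 'g' delete the last vowel and add -esh; stems whose second-to-last letter is 'r' or 'w' add -ir.
So massadm → mamassadm.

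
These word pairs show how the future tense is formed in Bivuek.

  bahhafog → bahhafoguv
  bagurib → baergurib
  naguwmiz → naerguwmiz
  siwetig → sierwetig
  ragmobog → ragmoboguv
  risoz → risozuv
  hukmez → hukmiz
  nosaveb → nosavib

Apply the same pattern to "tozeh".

tozih

hukmez and naguwmiz both end in -z yet inflect differently (hukmiz, naerguwmiz), so the final letter is not what conditions the rule; the last vowel is.
"tozeh" has last vowel 'e'. The stems whose last vowel is 'e' (hukmez → hukmiz, nosaveb → nosavib) change the last vowel to 'i'.
So tozeh → tozih.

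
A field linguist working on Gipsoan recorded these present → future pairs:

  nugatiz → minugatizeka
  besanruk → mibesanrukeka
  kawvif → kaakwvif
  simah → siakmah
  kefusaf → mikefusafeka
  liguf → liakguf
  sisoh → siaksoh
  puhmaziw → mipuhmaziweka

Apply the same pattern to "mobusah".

mimobusaheka

kefusaf and kawvif both end in -f yet inflect differently (mikefusafeka, kaakwvif), so the final letter is not what conditions the rule; the number of vowels is.
"mobusah" has 3 vowels. The stems with 3 vowels (kefusaf → mikefusafeka, besanruk → mibesanrukeka, nugatiz → minugatizeka) add mi- … -eka around the stem.
So mobusah → mimobusaheka.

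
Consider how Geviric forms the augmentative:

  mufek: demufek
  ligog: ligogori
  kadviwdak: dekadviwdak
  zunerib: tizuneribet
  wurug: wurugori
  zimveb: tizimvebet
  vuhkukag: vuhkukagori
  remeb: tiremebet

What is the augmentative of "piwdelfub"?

vuhkukag and kadviwdak both have last vowel 'a' yet inflect differently (vuhkukagori, dekadviwdak), so the last vowel is not what conditions the rule; the final letter is.
"piwdelfub" ends in -b. The stems ending in -b (zimveb → tizimvebet, zunerib → tizuneribet, remeb → tiremebet) add ti- … -et around the stem.
The other patterns: stems ending in -g add -ori; stems ending in -k add the prefix de-.
So piwdelfub → tipiwdelfubet.

tipiwdelfubet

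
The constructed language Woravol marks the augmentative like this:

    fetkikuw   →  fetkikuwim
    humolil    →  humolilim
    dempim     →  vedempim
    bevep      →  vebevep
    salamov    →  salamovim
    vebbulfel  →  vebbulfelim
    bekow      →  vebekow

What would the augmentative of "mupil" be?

vemupil

"mupil" has 2 vowels. The stems with 2 vowels (dempim → vedempim, bevep → vebevep, bekow → vebekow) add the prefix ve-.
The other pattern: stems with 3 vowels add -im.
So mupil → vemupil.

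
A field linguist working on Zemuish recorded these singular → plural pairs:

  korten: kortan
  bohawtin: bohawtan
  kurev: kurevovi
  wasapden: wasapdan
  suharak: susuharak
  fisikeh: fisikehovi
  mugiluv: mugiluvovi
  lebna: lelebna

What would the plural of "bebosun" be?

wasapden and kurev both have last vowel 'e' yet inflect differently (wasapdan, kurevovi), so the last vowel is not what conditions the rule; the final letter is.
"bebosun" ends in -n. The stems ending in -n (wasapden → wasapdan, korten → kortan, bohawtin → bohawtan) change the last vowel to 'a'.
So bebosun → bebosan.

bebosan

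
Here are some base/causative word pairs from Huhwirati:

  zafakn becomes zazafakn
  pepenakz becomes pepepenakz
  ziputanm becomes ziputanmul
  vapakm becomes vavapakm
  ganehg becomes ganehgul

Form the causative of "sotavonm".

sotavonmul

vapakm and ziputanm both end in -m yet inflect differently (vavapakm, ziputanmul), so the final letter is not what conditions the rule; the second-to-last letter is.
"sotavonm" has second-to-last letter 'n'. The one such stem in the data (ziputanm → ziputanmul) adds -ul, so the same rule applies.
The other pattern: stems whose second-to-last letter is 'k' repeat the first consonant+vowel as a prefix.
So sotavonm → sotavonmul.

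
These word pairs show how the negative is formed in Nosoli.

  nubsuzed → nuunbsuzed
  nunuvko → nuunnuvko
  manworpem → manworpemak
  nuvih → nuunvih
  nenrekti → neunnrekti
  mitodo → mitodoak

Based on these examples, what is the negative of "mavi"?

"mavi" begins with m-. The stems beginning with m- (mitodo → mitodoak, manworpem → manworpemak) add -ak.
The other pattern: stems beginning with n- insert -un- after the first vowel.
So mavi → maviak.

maviak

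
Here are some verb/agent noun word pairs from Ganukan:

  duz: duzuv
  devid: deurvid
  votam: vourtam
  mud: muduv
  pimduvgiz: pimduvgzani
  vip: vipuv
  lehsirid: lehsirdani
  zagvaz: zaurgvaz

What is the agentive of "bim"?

bimuv

mud and devid both end in -d yet inflect differently (muduv, deurvid), so the final letter is not what conditions the rule; the number of vowels is.
"bim" has 1 vowel. The stems with 1 vowel (duz → duzuv, mud → muduv, vip → vipuv) add -uv.
The other patterns: stems with 2 vowels insert -ur- after the first vowel; stems with 3 vowels delete the last vowel and add -ani.
So bim → bimuv.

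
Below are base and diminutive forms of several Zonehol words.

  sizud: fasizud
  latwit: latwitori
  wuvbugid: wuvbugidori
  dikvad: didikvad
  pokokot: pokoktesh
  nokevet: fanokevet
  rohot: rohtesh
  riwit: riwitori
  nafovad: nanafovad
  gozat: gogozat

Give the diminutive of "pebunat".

rohot and riwit both end in -t yet inflect differently (rohtesh, riwitori), so the final letter is not what conditions the rule; the last vowel is.
"pebunat" has last vowel 'a'. The stems whose last vowel is 'a' (dikvad → didikvad, nafovad → nanafovad, gozat → gogozat) repeat the first consonant+vowel as a prefix.
The other patterns: stems whose last vowel is 'o' delete the last vowel and add -esh; stems whose last vowel is 'i' add -ori; stems whose last vowel is 'e' or 'u' add the prefix fa-.
So pebunat → pepebunat.

pepebunat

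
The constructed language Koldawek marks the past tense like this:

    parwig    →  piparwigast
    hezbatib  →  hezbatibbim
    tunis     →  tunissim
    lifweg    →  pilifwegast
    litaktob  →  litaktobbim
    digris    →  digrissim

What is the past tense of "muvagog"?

digris and parwig both have last vowel 'i' yet inflect differently (digrissim, piparwigast), so the last vowel is not what conditions the rule; the final letter is.
"muvagog" ends in -g. The stems ending in -g (parwig → piparwigast, lifweg → pilifwegast) add pi- … -ast around the stem.
So muvagog → pimuvagogast.

pimuvagogast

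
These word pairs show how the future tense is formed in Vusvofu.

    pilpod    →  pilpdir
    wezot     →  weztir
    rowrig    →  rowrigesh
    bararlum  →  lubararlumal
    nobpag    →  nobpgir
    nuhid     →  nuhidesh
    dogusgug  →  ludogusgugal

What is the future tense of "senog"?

dogusgug and rowrig both end in -g yet inflect differently (ludogusgugal, rowrigesh), so the final letter is not what conditions the rule; the last vowel is.
"senog" has last vowel 'o'. The stems whose last vowel is 'o' (pilpod → pilpdir, wezot → weztir) delete the last vowel and add -ir.
The other patterns: stems whose last vowel is 'u' add lu- … -al around the stem; stems whose last vowel is 'i' add -esh.
So senog → sengir.

sengir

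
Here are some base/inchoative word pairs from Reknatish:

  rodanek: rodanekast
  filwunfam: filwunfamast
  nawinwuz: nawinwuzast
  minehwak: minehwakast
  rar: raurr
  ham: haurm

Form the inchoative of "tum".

filwunfam and ham both end in -m yet inflect differently (filwunfamast, haurm), so the final letter is not what conditions the rule; the number of vowels is.
"tum" has 1 vowel. The stems with 1 vowel (rar → raurr, ham → haurm) insert -ur- after the first vowel.
So tum → tuurm.

tuurm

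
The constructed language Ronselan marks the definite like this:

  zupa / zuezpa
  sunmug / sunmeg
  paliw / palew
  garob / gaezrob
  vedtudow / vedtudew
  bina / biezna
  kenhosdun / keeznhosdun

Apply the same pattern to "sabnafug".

sabnafeg

"sabnafug" ends in -g. The one such stem in the data (sunmug → sunmeg) changes the last vowel to 'e' (as do vedtudow, paliw), so the same rule applies.
The other pattern: stems ending in -a, -b or -n insert -ez- after the first vowel.
So sabnafug → sabnafeg.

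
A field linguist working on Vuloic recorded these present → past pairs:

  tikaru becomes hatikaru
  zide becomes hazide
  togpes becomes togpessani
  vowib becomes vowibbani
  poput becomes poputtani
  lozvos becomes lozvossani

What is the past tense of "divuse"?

hadivuse

zide and togpes both have last vowel 'e' yet inflect differently (hazide, togpessani), so the last vowel is not what conditions the rule; whether the stem ends in a vowel or a consonant is.
"divuse" ends in a vowel. The stems ending in a vowel (tikaru → hatikaru, zide → hazide) add the prefix ha-.
The other pattern: stems ending in a consonant double the final consonant and add -ani.
So divuse → hadivuse.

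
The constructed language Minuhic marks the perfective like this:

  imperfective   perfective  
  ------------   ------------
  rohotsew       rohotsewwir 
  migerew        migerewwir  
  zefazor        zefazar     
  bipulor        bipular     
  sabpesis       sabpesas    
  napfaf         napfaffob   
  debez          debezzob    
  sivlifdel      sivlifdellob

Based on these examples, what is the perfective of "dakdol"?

rohotsew and debez both have last vowel 'e' yet inflect differently (rohotsewwir, debezzob), so the last vowel is not what conditions the rule; the final letter is.
"dakdol" ends in -l. The one such stem in the data (sivlifdel → sivlifdellob) doubles the final consonant and adds -ob (as do napfaf, debez), so the same rule applies.
The other patterns: stems ending in -w double the final consonant and add -ir; stems ending in -r or -s change the last vowel to 'a'.
So dakdol → dakdollob.

dakdollob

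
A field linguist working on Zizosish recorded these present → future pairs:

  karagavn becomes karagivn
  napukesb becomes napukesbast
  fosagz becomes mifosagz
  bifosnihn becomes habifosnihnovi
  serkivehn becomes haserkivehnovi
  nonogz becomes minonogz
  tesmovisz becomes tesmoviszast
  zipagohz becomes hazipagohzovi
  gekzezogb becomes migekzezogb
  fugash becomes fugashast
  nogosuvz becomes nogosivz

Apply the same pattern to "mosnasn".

"mosnasn" has second-to-last letter 's'. The stems whose second-to-last letter is 's' (fugash → fugashast, napukesb → napukesbast, tesmovisz → tesmoviszast) add -ast.
The other patterns: stems whose second-to-last letter is 'h' add ha- … -ovi around the stem; stems whose second-to-last letter is 'v' change the last vowel to 'i'; stems whose second-to-last letter is 'g' add the prefix mi-.
So mosnasn → mosnasnast.

mosnasnast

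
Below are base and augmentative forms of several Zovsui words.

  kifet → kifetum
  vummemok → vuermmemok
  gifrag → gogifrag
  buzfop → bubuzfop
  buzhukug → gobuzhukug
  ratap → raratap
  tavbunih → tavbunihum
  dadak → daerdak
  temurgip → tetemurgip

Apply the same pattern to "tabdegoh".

"tabdegoh" ends in -h. The one such stem in the data (tavbunih → tavbunihum) adds -um, so the same rule applies.
The other patterns: stems ending in -g add the prefix go-; stems ending in -p repeat the first consonant+vowel as a prefix; stems ending in -k insert -er- after the first vowel.
So tabdegoh → tabdegohum.

tabdegohum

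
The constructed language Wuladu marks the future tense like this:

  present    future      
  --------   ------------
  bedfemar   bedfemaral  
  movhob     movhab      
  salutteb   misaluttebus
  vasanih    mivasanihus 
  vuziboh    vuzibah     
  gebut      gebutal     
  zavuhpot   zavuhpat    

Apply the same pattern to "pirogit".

mipirogitus

zavuhpot and gebut both end in -t yet inflect differently (zavuhpat, gebutal), so the final letter is not what conditions the rule; the last vowel is.
"pirogit" has last vowel 'i'. The one such stem in the data (vasanih → mivasanihus) adds mi- … -us around the stem, so the same rule applies.
The other patterns: stems whose last vowel is 'o' change the last vowel to 'a'; stems whose last vowel is 'a' or 'u' add -al.
So pirogit → mipirogitus.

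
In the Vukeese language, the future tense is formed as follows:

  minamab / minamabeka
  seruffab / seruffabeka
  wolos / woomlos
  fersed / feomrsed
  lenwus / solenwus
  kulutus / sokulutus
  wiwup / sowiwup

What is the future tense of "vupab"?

wolos and lenwus both end in -s yet inflect differently (woomlos, solenwus), so the final letter is not what conditions the rule; the last vowel is.
"vupab" has last vowel 'a'. The stems whose last vowel is 'a' (minamab → minamabeka, seruffab → seruffabeka) add -eka.
The other patterns: stems whose last vowel is 'e' or 'o' insert -om- after the first vowel; stems whose last vowel is 'u' add the prefix so-.
So vupab → vupabeka.

vupabeka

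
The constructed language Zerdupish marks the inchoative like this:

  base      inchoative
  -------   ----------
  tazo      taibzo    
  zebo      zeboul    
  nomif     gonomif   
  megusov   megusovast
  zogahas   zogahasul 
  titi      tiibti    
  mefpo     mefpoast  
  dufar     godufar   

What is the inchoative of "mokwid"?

mokwidast

mefpo and zebo both end in -o yet inflect differently (mefpoast, zeboul), so the final letter is not what conditions the rule; the first letter is.
"mokwid" begins with m-. The stems beginning with m- (mefpo → mefpoast, megusov → megusovast) add -ast.
So mokwid → mokwidast.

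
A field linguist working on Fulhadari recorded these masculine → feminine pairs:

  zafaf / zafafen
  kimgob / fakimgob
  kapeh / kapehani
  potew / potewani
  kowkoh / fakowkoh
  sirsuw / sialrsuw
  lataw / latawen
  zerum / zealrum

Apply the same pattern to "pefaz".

potew and sirsuw both end in -w yet inflect differently (potewani, sialrsuw), so the final letter is not what conditions the rule; the last vowel is.
"pefaz" has last vowel 'a'. The stems whose last vowel is 'a' (lataw → latawen, zafaf → zafafen) add -en.
The other patterns: stems whose last vowel is 'e' add -ani; stems whose last vowel is 'u' insert -al- after the first vowel; stems whose last vowel is 'o' add the prefix fa-.
So pefaz → pefazen.

pefazen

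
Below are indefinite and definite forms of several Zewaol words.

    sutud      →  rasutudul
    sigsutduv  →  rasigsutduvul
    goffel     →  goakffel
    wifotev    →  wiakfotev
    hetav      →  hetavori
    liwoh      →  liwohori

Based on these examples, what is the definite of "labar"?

labarori

sigsutduv and wifotev both end in -v yet inflect differently (rasigsutduvul, wiakfotev), so the final letter is not what conditions the rule; the last vowel is.
"labar" has last vowel 'a'. The one such stem in the data (hetav → hetavori) adds -ori, so the same rule applies.
So labar → labarori.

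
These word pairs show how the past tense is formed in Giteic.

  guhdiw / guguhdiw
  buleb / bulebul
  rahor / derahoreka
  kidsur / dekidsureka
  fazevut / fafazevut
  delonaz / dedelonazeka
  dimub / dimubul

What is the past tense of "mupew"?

mumupew

dimub and kidsur both have last vowel 'u' yet inflect differently (dimubul, dekidsureka), so the last vowel is not what conditions the rule; the final letter is.
"mupew" ends in -w. The one such stem in the data (guhdiw → guguhdiw) repeats the first consonant+vowel as a prefix (as does fazevut), so the same rule applies.
The other patterns: stems ending in -b add -ul; stems ending in -r or -z add de- … -eka around the stem.
So mupew → mumupew.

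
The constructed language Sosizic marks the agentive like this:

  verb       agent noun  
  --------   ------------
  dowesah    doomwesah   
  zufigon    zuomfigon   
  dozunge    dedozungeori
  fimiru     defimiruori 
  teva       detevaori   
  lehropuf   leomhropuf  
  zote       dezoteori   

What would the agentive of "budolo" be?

debudoloori

"budolo" ends in a vowel. The stems ending in a vowel (dozunge → dedozungeori, zote → dezoteori, fimiru → defimiruori) add de- … -ori around the stem.
So budolo → debudoloori.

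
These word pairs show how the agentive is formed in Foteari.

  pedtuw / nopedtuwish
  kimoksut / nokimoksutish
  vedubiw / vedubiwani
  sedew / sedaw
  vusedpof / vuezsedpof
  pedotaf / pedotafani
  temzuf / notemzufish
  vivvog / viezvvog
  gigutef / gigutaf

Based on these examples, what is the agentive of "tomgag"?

tomgagani

pedotaf and vusedpof both end in -f yet inflect differently (pedotafani, vuezsedpof), so the final letter is not what conditions the rule; the last vowel is.
"tomgag" has last vowel 'a'. The one such stem in the data (pedotaf → pedotafani) adds -ani, so the same rule applies.
The other patterns: stems whose last vowel is 'o' insert -ez- after the first vowel; stems whose last vowel is 'u' add no- … -ish around the stem; stems whose last vowel is 'e' change the last vowel to 'a'.
So tomgag → tomgagani.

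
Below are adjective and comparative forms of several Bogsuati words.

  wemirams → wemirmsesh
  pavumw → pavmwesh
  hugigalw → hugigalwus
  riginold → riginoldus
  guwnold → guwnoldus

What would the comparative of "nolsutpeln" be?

"nolsutpeln" has second-to-last letter 'l'. The stems whose second-to-last letter is 'l' (hugigalw → hugigalwus, riginold → riginoldus, guwnold → guwnoldus) add -us.
So nolsutpeln → nolsutpelnus.

nolsutpelnus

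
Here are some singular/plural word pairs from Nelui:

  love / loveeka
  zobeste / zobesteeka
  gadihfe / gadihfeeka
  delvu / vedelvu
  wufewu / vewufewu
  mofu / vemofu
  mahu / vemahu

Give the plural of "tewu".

vetewu

love and delvu both have 2 vowels yet inflect differently (loveeka, vedelvu), so the number of vowels is not what conditions the rule; the final letter is.
"tewu" ends in -u. The stems ending in -u (delvu → vedelvu, wufewu → vewufewu, mofu → vemofu) add the prefix ve-.
The other pattern: stems ending in -e add -eka.
So tewu → vetewu.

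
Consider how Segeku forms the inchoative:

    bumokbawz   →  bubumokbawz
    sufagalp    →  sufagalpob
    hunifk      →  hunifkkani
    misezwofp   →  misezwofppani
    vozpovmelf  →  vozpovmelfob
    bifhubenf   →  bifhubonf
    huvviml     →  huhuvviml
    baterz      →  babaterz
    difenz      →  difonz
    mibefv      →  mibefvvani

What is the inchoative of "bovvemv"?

bifhubenf and vozpovmelf both end in -f yet inflect differently (bifhubonf, vozpovmelfob), so the final letter is not what conditions the rule; the second-to-last letter is.
"bovvemv" has second-to-last letter 'm'. The one such stem in the data (huvviml → huhuvviml) repeats the first consonant+vowel as a prefix (as do bumokbawz, baterz), so the same rule applies.
So bovvemv → bobovvemv.

bobovvemv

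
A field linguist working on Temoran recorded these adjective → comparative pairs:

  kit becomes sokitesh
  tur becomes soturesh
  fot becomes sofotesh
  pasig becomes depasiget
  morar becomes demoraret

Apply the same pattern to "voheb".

devohebet

"voheb" has 2 vowels. The stems with 2 vowels (pasig → depasiget, morar → demoraret) add de- … -et around the stem.
So voheb → devohebet.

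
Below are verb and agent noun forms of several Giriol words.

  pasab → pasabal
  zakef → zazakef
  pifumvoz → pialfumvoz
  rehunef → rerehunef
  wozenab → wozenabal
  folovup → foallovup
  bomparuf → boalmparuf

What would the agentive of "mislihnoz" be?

zakef and bomparuf both end in -f yet inflect differently (zazakef, boalmparuf), so the final letter is not what conditions the rule; the last vowel is.
"mislihnoz" has last vowel 'o'. The one such stem in the data (pifumvoz → pialfumvoz) inserts -al- after the first vowel (as do bomparuf, folovup), so the same rule applies.
The other patterns: stems whose last vowel is 'e' repeat the first consonant+vowel as a prefix; stems whose last vowel is 'a' add -al.
So mislihnoz → mialslihnoz.

mialslihnoz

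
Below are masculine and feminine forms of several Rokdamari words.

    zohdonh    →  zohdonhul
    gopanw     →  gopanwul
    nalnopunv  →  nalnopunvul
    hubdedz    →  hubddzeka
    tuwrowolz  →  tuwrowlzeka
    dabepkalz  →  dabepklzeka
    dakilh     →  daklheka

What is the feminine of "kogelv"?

koglveka

"kogelv" has second-to-last letter 'l'. The stems whose second-to-last letter is 'l' (tuwrowolz → tuwrowlzeka, dabepkalz → dabepklzeka, dakilh → daklheka) delete the last vowel and add -eka.
So kogelv → koglveka.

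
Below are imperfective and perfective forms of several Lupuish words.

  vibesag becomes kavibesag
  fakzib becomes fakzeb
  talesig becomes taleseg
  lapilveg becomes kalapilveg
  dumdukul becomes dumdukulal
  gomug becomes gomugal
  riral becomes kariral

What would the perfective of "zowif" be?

gomug and talesig both end in -g yet inflect differently (gomugal, taleseg), so the final letter is not what conditions the rule; the last vowel is.
"zowif" has last vowel 'i'. The stems whose last vowel is 'i' (fakzib → fakzeb, talesig → taleseg) change the last vowel to 'e'.
So zowif → zowef.

zowef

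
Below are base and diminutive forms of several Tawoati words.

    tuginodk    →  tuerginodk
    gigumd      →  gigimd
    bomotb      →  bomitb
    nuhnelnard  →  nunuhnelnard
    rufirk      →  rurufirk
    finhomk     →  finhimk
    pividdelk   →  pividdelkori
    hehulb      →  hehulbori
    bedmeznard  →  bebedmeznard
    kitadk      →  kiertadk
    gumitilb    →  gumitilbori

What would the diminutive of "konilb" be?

gigumd and nuhnelnard both end in -d yet inflect differently (gigimd, nunuhnelnard), so the final letter is not what conditions the rule; the second-to-last letter is.
"konilb" has second-to-last letter 'l'. The stems whose second-to-last letter is 'l' (hehulb → hehulbori, pividdelk → pividdelkori, gumitilb → gumitilbori) add -ori.
The other patterns: stems whose second-to-last letter is 'm' or 't' change the last vowel to 'i'; stems whose second-to-last letter is 'r' repeat the first consonant+vowel as a prefix; stems whose second-to-last letter is 'd' insert -er- after the first vowel.
So konilb → konilbori.

konilbori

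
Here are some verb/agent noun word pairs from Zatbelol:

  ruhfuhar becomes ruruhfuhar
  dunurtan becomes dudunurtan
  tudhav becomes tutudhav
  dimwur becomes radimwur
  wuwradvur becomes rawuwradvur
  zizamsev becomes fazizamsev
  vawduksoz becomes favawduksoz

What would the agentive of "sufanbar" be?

ruhfuhar and dimwur both end in -r yet inflect differently (ruruhfuhar, radimwur), so the final letter is not what conditions the rule; the last vowel is.
"sufanbar" has last vowel 'a'. The stems whose last vowel is 'a' (ruhfuhar → ruruhfuhar, dunurtan → dudunurtan, tudhav → tutudhav) repeat the first consonant+vowel as a prefix.
The other patterns: stems whose last vowel is 'u' add the prefix ra-; stems whose last vowel is 'e' or 'o' add the prefix fa-.
So sufanbar → susufanbar.

susufanbar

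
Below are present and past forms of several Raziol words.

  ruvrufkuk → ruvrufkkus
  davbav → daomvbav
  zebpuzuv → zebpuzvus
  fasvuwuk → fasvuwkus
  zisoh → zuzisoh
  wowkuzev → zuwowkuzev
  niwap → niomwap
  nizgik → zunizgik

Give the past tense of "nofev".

"nofev" has last vowel 'e'. The one such stem in the data (wowkuzev → zuwowkuzev) adds the prefix zu-, so the same rule applies.
The other patterns: stems whose last vowel is 'a' insert -om- after the first vowel; stems whose last vowel is 'u' delete the last vowel and add -us.
So nofev → zunofev.

zunofev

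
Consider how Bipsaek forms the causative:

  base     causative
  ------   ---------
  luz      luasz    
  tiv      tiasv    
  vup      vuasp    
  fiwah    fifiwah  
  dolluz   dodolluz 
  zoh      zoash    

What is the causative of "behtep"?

"behtep" has 2 vowels. The stems with 2 vowels (dolluz → dodolluz, fiwah → fifiwah) repeat the first consonant+vowel as a prefix.
The other pattern: stems with 1 vowel insert -as- after the first vowel.
So behtep → bebehtep.

bebehtep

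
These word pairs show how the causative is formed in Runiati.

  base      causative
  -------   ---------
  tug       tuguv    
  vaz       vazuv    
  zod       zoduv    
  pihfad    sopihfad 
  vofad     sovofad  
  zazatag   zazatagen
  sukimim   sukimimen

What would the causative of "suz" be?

suzuv

zod and pihfad both end in -d yet inflect differently (zoduv, sopihfad), so the final letter is not what conditions the rule; the number of vowels is.
"suz" has 1 vowel. The stems with 1 vowel (tug → tuguv, vaz → vazuv, zod → zoduv) add -uv.
The other patterns: stems with 2 vowels add the prefix so-; stems with 3 vowels add -en.
So suz → suzuv.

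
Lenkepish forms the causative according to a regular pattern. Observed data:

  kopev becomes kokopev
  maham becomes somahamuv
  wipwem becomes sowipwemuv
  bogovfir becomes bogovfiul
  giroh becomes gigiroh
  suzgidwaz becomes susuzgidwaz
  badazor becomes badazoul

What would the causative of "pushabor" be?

"pushabor" ends in -r. The stems ending in -r (bogovfir → bogovfiul, badazor → badazoul) drop the final letter and add -ul.
So pushabor → pushaboul.

pushaboul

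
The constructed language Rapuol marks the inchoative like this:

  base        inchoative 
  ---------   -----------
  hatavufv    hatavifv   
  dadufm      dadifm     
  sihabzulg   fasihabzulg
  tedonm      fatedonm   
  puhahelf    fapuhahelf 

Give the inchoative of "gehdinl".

"gehdinl" has second-to-last letter 'n'. The one such stem in the data (tedonm → fatedonm) adds the prefix fa-, so the same rule applies.
The other pattern: stems whose second-to-last letter is 'f' change the last vowel to 'i'.
So gehdinl → fagehdinl.

fagehdinl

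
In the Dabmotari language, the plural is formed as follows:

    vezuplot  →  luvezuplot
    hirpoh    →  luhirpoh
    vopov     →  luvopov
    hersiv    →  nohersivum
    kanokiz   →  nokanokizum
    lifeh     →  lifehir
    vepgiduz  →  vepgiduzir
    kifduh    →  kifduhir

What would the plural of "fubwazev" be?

"fubwazev" has last vowel 'e'. The one such stem in the data (lifeh → lifehir) adds -ir, so the same rule applies.
So fubwazev → fubwazevir.

fubwazevir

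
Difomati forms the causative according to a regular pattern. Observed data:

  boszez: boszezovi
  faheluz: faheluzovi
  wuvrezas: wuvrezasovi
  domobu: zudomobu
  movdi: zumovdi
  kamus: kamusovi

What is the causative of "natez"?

"natez" ends in a consonant. The stems ending in a consonant (boszez → boszezovi, faheluz → faheluzovi, wuvrezas → wuvrezasovi) add -ovi.
The other pattern: stems ending in a vowel add the prefix zu-.
So natez → natezovi.

natezovi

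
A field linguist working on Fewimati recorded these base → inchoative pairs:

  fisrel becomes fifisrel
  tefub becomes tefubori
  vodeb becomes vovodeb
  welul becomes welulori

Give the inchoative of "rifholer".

ririfholer

"rifholer" has last vowel 'e'. The stems whose last vowel is 'e' (vodeb → vovodeb, fisrel → fifisrel) repeat the first consonant+vowel as a prefix.
The other pattern: stems whose last vowel is 'u' add -ori.
So rifholer → ririfholer.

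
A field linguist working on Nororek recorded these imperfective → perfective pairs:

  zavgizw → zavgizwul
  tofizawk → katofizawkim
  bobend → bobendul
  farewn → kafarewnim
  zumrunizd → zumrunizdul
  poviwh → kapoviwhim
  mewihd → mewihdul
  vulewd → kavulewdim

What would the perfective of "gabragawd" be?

kagabragawdim

vulewd and bobend both end in -d yet inflect differently (kavulewdim, bobendul), so the final letter is not what conditions the rule; the second-to-last letter is.
"gabragawd" has second-to-last letter 'w'. The stems whose second-to-last letter is 'w' (vulewd → kavulewdim, farewn → kafarewnim, tofizawk → katofizawkim) add ka- … -im around the stem.
So gabragawd → kagabragawdim.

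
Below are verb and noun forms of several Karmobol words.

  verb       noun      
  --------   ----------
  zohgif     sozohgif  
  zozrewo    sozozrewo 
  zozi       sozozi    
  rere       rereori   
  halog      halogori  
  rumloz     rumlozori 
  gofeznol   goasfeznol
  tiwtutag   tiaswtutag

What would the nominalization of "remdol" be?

remdolori

halog and tiwtutag both end in -g yet inflect differently (halogori, tiaswtutag), so the final letter is not what conditions the rule; the first letter is.
"remdol" begins with r-. The stems beginning with r- (rere → rereori, rumloz → rumlozori) add -ori.
The other patterns: stems beginning with z- add the prefix so-; stems beginning with g- or t- insert -as- after the first vowel.
So remdol → remdolori.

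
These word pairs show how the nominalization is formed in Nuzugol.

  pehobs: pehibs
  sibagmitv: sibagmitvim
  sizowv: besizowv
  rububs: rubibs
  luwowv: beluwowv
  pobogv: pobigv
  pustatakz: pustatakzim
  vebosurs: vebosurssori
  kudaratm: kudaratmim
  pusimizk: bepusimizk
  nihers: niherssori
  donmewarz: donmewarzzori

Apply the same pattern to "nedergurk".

donmewarz and pustatakz both end in -z yet inflect differently (donmewarzzori, pustatakzim), so the final letter is not what conditions the rule; the second-to-last letter is.
"nedergurk" has second-to-last letter 'r'. The stems whose second-to-last letter is 'r' (donmewarz → donmewarzzori, vebosurs → vebosurssori, nihers → niherssori) double the final consonant and add -ori.
So nedergurk → nedergurkkori.

nedergurkkori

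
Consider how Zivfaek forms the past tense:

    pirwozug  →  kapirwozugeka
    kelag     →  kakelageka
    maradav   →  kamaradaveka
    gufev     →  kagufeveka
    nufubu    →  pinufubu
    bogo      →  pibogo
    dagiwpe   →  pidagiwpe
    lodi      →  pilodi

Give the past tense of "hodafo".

pirwozug and nufubu both have last vowel 'u' yet inflect differently (kapirwozugeka, pinufubu), so the last vowel is not what conditions the rule; whether the stem ends in a vowel or a consonant is.
"hodafo" ends in a vowel. The stems ending in a vowel (nufubu → pinufubu, bogo → pibogo, dagiwpe → pidagiwpe) add the prefix pi-.
The other pattern: stems ending in a consonant add ka- … -eka around the stem.
So hodafo → pihodafo.

pihodafo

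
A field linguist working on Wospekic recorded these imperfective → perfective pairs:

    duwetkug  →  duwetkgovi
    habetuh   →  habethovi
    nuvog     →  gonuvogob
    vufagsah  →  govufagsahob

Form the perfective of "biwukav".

duwetkug and nuvog both end in -g yet inflect differently (duwetkgovi, gonuvogob), so the final letter is not what conditions the rule; the last vowel is.
"biwukav" has last vowel 'a'. The one such stem in the data (vufagsah → govufagsahob) adds go- … -ob around the stem, so the same rule applies.
The other pattern: stems whose last vowel is 'u' delete the last vowel and add -ovi.
So biwukav → gobiwukavob.

gobiwukavob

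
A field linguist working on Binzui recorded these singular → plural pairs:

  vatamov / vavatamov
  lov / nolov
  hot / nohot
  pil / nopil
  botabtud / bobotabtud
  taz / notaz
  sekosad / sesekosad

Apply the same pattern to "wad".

nowad

vatamov and lov both end in -v yet inflect differently (vavatamov, nolov), so the final letter is not what conditions the rule; the number of vowels is.
"wad" has 1 vowel. The stems with 1 vowel (hot → nohot, taz → notaz, lov → nolov) add the prefix no-.
So wad → nowad.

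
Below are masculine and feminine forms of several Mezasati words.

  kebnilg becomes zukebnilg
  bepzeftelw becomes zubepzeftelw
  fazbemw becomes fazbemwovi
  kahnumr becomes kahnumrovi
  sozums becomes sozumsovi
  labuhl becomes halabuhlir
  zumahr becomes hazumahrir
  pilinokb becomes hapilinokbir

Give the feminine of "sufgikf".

hasufgikfir

"sufgikf" has second-to-last letter 'k'. The one such stem in the data (pilinokb → hapilinokbir) adds ha- … -ir around the stem, so the same rule applies.
So sufgikf → hasufgikfir.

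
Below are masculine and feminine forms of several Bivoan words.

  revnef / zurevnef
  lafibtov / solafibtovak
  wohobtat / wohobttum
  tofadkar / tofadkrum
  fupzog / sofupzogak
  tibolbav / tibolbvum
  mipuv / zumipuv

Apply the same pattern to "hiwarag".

tibolbav and lafibtov both end in -v yet inflect differently (tibolbvum, solafibtovak), so the final letter is not what conditions the rule; the last vowel is.
"hiwarag" has last vowel 'a'. The stems whose last vowel is 'a' (tofadkar → tofadkrum, tibolbav → tibolbvum, wohobtat → wohobttum) delete the last vowel and add -um.
The other patterns: stems whose last vowel is 'o' add so- … -ak around the stem; stems whose last vowel is 'e' or 'u' add the prefix zu-.
So hiwarag → hiwargum.

hiwargum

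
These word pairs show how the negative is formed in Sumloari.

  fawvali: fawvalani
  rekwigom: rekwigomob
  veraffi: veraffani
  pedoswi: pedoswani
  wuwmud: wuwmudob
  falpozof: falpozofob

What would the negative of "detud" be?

"detud" ends in a consonant. The stems ending in a consonant (falpozof → falpozofob, rekwigom → rekwigomob, wuwmud → wuwmudob) add -ob.
So detud → detudob.

detudob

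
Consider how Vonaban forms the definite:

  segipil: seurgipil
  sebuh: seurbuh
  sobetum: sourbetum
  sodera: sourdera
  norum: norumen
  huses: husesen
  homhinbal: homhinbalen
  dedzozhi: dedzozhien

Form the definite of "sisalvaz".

siursalvaz

sobetum and norum both end in -m yet inflect differently (sourbetum, norumen), so the final letter is not what conditions the rule; the first letter is.
"sisalvaz" begins with s-. The stems beginning with s- (segipil → seurgipil, sebuh → seurbuh, sobetum → sourbetum) insert -ur- after the first vowel.
The other pattern: stems beginning with d-, h- or n- add -en.
So sisalvaz → siursalvaz.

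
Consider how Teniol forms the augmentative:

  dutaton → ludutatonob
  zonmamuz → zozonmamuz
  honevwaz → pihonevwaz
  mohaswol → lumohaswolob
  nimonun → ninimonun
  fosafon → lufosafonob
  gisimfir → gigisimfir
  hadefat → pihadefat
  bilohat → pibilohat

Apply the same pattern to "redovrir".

reredovrir

zonmamuz and honevwaz both end in -z yet inflect differently (zozonmamuz, pihonevwaz), so the final letter is not what conditions the rule; the last vowel is.
"redovrir" has last vowel 'i'. The one such stem in the data (gisimfir → gigisimfir) repeats the first consonant+vowel as a prefix (as do zonmamuz, nimonun), so the same rule applies.
So redovrir → reredovrir.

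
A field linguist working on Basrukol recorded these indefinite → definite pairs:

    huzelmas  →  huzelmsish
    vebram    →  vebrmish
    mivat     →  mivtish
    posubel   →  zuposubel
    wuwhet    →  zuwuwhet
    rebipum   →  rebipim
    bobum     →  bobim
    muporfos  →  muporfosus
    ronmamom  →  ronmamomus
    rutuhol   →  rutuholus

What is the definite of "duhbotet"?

"duhbotet" has last vowel 'e'. The stems whose last vowel is 'e' (posubel → zuposubel, wuwhet → zuwuwhet) add the prefix zu-.
So duhbotet → zuduhbotet.

zuduhbotet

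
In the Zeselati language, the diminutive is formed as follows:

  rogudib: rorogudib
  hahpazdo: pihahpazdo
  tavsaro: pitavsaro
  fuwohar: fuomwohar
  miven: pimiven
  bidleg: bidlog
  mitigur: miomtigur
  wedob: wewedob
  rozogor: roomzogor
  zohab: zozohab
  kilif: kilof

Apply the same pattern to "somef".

somof

"somef" ends in -f. The one such stem in the data (kilif → kilof) changes the last vowel to 'o' (as does bidleg), so the same rule applies.
So somef → somof.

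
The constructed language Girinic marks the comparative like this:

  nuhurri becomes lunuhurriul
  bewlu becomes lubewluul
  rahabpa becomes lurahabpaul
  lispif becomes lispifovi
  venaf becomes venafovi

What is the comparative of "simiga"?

lusimigaul

nuhurri and lispif both have last vowel 'i' yet inflect differently (lunuhurriul, lispifovi), so the last vowel is not what conditions the rule; whether the stem ends in a vowel or a consonant is.
"simiga" ends in a vowel. The stems ending in a vowel (nuhurri → lunuhurriul, bewlu → lubewluul, rahabpa → lurahabpaul) add lu- … -ul around the stem.
So simiga → lusimigaul.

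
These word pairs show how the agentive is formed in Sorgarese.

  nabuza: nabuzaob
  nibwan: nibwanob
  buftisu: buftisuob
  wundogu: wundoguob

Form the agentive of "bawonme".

Every pair shown (nabuza → nabuzaob, nibwan → nibwanob, buftisu → buftisuob, …) follows the same rule: add -ob.
So bawonme → bawonmeob.

bawonmeob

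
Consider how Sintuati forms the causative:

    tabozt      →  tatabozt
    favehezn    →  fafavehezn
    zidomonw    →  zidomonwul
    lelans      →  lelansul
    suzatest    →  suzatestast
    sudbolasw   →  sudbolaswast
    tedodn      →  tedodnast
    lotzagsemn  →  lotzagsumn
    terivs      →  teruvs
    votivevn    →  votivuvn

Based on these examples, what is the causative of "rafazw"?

rarafazw

tabozt and suzatest both end in -t yet inflect differently (tatabozt, suzatestast), so the final letter is not what conditions the rule; the second-to-last letter is.
"rafazw" has second-to-last letter 'z'. The stems whose second-to-last letter is 'z' (tabozt → tatabozt, favehezn → fafavehezn) repeat the first consonant+vowel as a prefix.
The other patterns: stems whose second-to-last letter is 'n' add -ul; stems whose second-to-last letter is 'd' or 's' add -ast; stems whose second-to-last letter is 'm' or 'v' change the last vowel to 'u'.
So rafazw → rarafazw.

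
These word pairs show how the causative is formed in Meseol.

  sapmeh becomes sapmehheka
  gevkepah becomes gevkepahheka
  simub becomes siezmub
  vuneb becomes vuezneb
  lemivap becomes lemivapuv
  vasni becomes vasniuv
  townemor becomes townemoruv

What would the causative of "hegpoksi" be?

"hegpoksi" ends in -i. The one such stem in the data (vasni → vasniuv) adds -uv, so the same rule applies.
So hegpoksi → hegpoksiuv.

hegpoksiuv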